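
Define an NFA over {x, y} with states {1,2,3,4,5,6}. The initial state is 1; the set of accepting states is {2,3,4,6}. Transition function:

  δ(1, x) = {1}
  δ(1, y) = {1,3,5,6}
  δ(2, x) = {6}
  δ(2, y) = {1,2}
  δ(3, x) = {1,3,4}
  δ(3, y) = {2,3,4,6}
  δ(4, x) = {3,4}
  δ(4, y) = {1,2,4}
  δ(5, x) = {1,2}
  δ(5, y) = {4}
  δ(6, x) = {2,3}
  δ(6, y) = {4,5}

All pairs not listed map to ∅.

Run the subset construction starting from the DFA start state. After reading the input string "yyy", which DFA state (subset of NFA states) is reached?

{1,2,3,4,5,6}

Start: {1}.
δ(1,y) = {1,3,5,6}.
Union: {1,3,5,6}.
After y: {1,3,5,6}.
δ(1,y) = {1,3,5,6}; δ(3,y) = {2,3,4,6}; δ(5,y) = {4}; δ(6,y) = {4,5}.
Union: {1,2,3,4,5,6}.
After y: {1,2,3,4,5,6}.
δ(1,y) = {1,3,5,6}; δ(2,y) = {1,2}; δ(3,y) = {2,3,4,6}; δ(4,y) = {1,2,4}; δ(5,y) = {4}; δ(6,y) = {4,5}.
Union: {1,2,3,4,5,6}.
After y: {1,2,3,4,5,6}.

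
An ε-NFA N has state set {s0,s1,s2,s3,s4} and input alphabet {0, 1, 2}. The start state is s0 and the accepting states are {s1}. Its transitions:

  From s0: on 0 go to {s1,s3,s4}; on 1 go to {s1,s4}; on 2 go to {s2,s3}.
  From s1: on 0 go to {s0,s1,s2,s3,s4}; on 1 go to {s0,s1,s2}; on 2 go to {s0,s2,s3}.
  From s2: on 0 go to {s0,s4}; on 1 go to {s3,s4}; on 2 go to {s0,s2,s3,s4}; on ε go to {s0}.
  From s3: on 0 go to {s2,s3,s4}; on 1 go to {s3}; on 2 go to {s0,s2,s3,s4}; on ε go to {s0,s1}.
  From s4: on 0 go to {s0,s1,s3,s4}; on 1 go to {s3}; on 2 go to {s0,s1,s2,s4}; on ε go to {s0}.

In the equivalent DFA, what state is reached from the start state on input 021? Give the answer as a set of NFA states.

{s0,s1,s2,s3,s4}

Start: {s0}.
δ(s0,0) = {s1,s3,s4}.
Union: {s1,s3,s4}.
ε-closure gives {s0,s1,s3,s4}.
After 0: {s0,s1,s3,s4}.
δ(s0,2) = {s2,s3}; δ(s1,2) = {s0,s2,s3}; δ(s3,2) = {s0,s2,s3,s4}; δ(s4,2) = {s0,s1,s2,s4}.
Union: {s0,s1,s2,s3,s4}.
After 2: {s0,s1,s2,s3,s4}.
δ(s0,1) = {s1,s4}; δ(s1,1) = {s0,s1,s2}; δ(s2,1) = {s3,s4}; δ(s3,1) = {s3}; δ(s4,1) = {s3}.
Union: {s0,s1,s2,s3,s4}.
After 1: {s0,s1,s2,s3,s4}.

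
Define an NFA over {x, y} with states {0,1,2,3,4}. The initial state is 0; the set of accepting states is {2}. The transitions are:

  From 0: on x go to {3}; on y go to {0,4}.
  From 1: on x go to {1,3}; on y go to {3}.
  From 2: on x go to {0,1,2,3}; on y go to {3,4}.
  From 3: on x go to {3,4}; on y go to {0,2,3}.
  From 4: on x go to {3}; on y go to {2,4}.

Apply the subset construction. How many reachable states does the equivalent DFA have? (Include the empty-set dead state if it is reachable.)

9

Start state of the DFA: {0}.
{0} --x--> {3}  [new]
{0} --y--> {0,4}  [new]
{3} --x--> {3,4}  [new]
{3} --y--> {0,2,3}  [new]
{0,4} --x--> {3}  [seen]
{0,4} --y--> {0,2,4}  [new]
{3,4} --x--> {3,4}  [seen]
{3,4} --y--> {0,2,3,4}  [new]
{0,2,3} --x--> {0,1,2,3,4}  [new]
{0,2,3} --y--> {0,2,3,4}  [seen]
{0,2,4} --x--> {0,1,2,3}  [new]
{0,2,4} --y--> {0,2,3,4}  [seen]
{0,2,3,4} --x--> {0,1,2,3,4}  [seen]
{0,2,3,4} --y--> {0,2,3,4}  [seen]
{0,1,2,3,4} --x--> {0,1,2,3,4}  [seen]
{0,1,2,3,4} --y--> {0,2,3,4}  [seen]
{0,1,2,3} --x--> {0,1,2,3,4}  [seen]
{0,1,2,3} --y--> {0,2,3,4}  [seen]
Reachable DFA states: {0}, {3}, {0,4}, {3,4}, {0,2,3}, {0,2,4}, {0,2,3,4}, {0,1,2,3,4}, {0,1,2,3}.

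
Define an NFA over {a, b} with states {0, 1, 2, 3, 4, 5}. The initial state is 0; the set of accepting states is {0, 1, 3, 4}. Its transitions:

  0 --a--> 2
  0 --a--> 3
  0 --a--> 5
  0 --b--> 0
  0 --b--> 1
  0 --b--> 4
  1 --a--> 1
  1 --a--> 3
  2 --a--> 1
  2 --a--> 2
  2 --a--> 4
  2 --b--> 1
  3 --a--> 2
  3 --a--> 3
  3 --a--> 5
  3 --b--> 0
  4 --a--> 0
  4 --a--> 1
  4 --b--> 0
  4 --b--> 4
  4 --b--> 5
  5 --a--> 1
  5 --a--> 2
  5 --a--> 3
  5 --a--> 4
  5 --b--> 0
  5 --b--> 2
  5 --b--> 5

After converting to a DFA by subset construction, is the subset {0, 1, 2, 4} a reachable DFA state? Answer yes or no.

Start state of the DFA: {0}.
{0} --a--> {2, 3, 5}  [new]
{0} --b--> {0, 1, 4}  [new]
{2, 3, 5} --a--> {1, 2, 3, 4, 5}  [new]
{2, 3, 5} --b--> {0, 1, 2, 5}  [new]
{0, 1, 4} --a--> {0, 1, 2, 3, 5}  [new]
{0, 1, 4} --b--> {0, 1, 4, 5}  [new]
{1, 2, 3, 4, 5} --a--> {0, 1, 2, 3, 4, 5}  [new]
{1, 2, 3, 4, 5} --b--> {0, 1, 2, 4, 5}  [new]
{0, 1, 2, 5} --a--> {1, 2, 3, 4, 5}  [seen]
{0, 1, 2, 5} --b--> {0, 1, 2, 4, 5}  [seen]
{0, 1, 2, 3, 5} --a--> {1, 2, 3, 4, 5}  [seen]
{0, 1, 2, 3, 5} --b--> {0, 1, 2, 4, 5}  [seen]
{0, 1, 4, 5} --a--> {0, 1, 2, 3, 4, 5}  [seen]
{0, 1, 4, 5} --b--> {0, 1, 2, 4, 5}  [seen]
{0, 1, 2, 3, 4, 5} --a--> {0, 1, 2, 3, 4, 5}  [seen]
{0, 1, 2, 3, 4, 5} --b--> {0, 1, 2, 4, 5}  [seen]
{0, 1, 2, 4, 5} --a--> {0, 1, 2, 3, 4, 5}  [seen]
{0, 1, 2, 4, 5} --b--> {0, 1, 2, 4, 5}  [seen]
Reachable DFA states: {0}, {2, 3, 5}, {0, 1, 4}, {1, 2, 3, 4, 5}, {0, 1, 2, 5}, {0, 1, 2, 3, 5}, {0, 1, 4, 5}, {0, 1, 2, 3, 4, 5}, {0, 1, 2, 4, 5}.
{0, 1, 2, 4} is not among them.

no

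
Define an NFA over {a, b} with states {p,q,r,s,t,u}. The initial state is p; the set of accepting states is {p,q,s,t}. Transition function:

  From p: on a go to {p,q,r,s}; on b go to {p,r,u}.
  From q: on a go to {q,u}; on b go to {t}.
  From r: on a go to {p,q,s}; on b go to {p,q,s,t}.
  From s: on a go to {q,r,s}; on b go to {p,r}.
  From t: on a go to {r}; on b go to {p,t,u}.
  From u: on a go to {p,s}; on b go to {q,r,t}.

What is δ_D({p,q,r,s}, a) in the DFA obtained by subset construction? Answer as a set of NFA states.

{p,q,r,s,u}

δ(p,a) = {p,q,r,s}; δ(q,a) = {q,u}; δ(r,a) = {p,q,s}; δ(s,a) = {q,r,s}.
Union: {p,q,r,s,u}.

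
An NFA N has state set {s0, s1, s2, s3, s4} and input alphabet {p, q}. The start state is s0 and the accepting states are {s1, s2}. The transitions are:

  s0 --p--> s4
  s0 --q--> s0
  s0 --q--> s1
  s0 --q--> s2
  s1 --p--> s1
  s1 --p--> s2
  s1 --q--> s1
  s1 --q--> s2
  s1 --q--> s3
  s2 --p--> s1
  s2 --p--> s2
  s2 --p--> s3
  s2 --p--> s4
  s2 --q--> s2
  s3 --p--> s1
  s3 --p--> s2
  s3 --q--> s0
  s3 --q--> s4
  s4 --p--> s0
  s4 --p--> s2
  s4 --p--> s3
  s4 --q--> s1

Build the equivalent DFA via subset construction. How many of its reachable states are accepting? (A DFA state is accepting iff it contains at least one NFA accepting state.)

Start state of the DFA: {s0}.
{s0} --p--> {s4}  [new]
{s0} --q--> {s0, s1, s2}  [new]
{s4} --p--> {s0, s2, s3}  [new]
{s4} --q--> {s1}  [new]
{s0, s1, s2} --p--> {s1, s2, s3, s4}  [new]
{s0, s1, s2} --q--> {s0, s1, s2, s3}  [new]
{s0, s2, s3} --p--> {s1, s2, s3, s4}  [seen]
{s0, s2, s3} --q--> {s0, s1, s2, s4}  [new]
{s1} --p--> {s1, s2}  [new]
{s1} --q--> {s1, s2, s3}  [new]
{s1, s2, s3, s4} --p--> {s0, s1, s2, s3, s4}  [new]
{s1, s2, s3, s4} --q--> {s0, s1, s2, s3, s4}  [seen]
{s0, s1, s2, s3} --p--> {s1, s2, s3, s4}  [seen]
{s0, s1, s2, s3} --q--> {s0, s1, s2, s3, s4}  [seen]
{s0, s1, s2, s4} --p--> {s0, s1, s2, s3, s4}  [seen]
{s0, s1, s2, s4} --q--> {s0, s1, s2, s3}  [seen]
{s1, s2} --p--> {s1, s2, s3, s4}  [seen]
{s1, s2} --q--> {s1, s2, s3}  [seen]
{s1, s2, s3} --p--> {s1, s2, s3, s4}  [seen]
{s1, s2, s3} --q--> {s0, s1, s2, s3, s4}  [seen]
{s0, s1, s2, s3, s4} --p--> {s0, s1, s2, s3, s4}  [seen]
{s0, s1, s2, s3, s4} --q--> {s0, s1, s2, s3, s4}  [seen]
Reachable DFA states: {s0}, {s4}, {s0, s1, s2}, {s0, s2, s3}, {s1}, {s1, s2, s3, s4}, {s0, s1, s2, s3}, {s0, s1, s2, s4}, {s1, s2}, {s1, s2, s3}, {s0, s1, s2, s3, s4}.
Accepting DFA states (contain an NFA accepting state): {s0, s1, s2}, {s0, s2, s3}, {s1}, {s1, s2, s3, s4}, {s0, s1, s2, s3}, {s0, s1, s2, s4}, {s1, s2}, {s1, s2, s3}, {s0, s1, s2, s3, s4}.

9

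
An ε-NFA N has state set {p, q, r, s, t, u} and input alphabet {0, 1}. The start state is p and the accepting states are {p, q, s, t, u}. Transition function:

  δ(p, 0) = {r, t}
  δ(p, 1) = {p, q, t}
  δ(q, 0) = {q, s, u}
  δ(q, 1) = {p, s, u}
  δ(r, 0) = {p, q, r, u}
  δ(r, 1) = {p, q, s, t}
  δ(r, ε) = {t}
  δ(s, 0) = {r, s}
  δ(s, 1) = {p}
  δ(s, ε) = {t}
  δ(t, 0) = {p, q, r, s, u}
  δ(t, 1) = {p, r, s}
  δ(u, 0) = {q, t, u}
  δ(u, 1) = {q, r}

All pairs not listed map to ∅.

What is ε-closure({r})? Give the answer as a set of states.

{r, t}

Begin with {r}.
r →ε {t}; add t.
ε-closure = {r, t}.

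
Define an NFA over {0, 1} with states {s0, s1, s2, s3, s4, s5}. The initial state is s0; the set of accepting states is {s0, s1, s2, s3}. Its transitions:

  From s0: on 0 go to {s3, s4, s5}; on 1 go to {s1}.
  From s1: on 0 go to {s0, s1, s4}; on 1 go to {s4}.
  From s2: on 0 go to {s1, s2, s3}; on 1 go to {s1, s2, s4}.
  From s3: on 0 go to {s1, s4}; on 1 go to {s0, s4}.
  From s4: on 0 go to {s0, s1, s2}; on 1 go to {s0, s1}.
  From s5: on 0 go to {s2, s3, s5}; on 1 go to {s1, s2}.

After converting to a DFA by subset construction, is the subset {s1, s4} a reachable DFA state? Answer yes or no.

yes

Start state of the DFA: {s0}.
{s0} --0--> {s3, s4, s5}  [new]
{s0} --1--> {s1}  [new]
{s3, s4, s5} --0--> {s0, s1, s2, s3, s4, s5}  [new]
{s3, s4, s5} --1--> {s0, s1, s2, s4}  [new]
{s1} --0--> {s0, s1, s4}  [new]
{s1} --1--> {s4}  [new]
{s0, s1, s2, s3, s4, s5} --0--> {s0, s1, s2, s3, s4, s5}  [seen]
{s0, s1, s2, s3, s4, s5} --1--> {s0, s1, s2, s4}  [seen]
{s0, s1, s2, s4} --0--> {s0, s1, s2, s3, s4, s5}  [seen]
{s0, s1, s2, s4} --1--> {s0, s1, s2, s4}  [seen]
{s0, s1, s4} --0--> {s0, s1, s2, s3, s4, s5}  [seen]
{s0, s1, s4} --1--> {s0, s1, s4}  [seen]
{s4} --0--> {s0, s1, s2}  [new]
{s4} --1--> {s0, s1}  [new]
{s0, s1, s2} --0--> {s0, s1, s2, s3, s4, s5}  [seen]
{s0, s1, s2} --1--> {s1, s2, s4}  [new]
{s0, s1} --0--> {s0, s1, s3, s4, s5}  [new]
{s0, s1} --1--> {s1, s4}  [new]
{s1, s2, s4} --0--> {s0, s1, s2, s3, s4}  [new]
{s1, s2, s4} --1--> {s0, s1, s2, s4}  [seen]
{s0, s1, s3, s4, s5} --0--> {s0, s1, s2, s3, s4, s5}  [seen]
{s0, s1, s3, s4, s5} --1--> {s0, s1, s2, s4}  [seen]
{s1, s4} --0--> {s0, s1, s2, s4}  [seen]
{s1, s4} --1--> {s0, s1, s4}  [seen]
{s0, s1, s2, s3, s4} --0--> {s0, s1, s2, s3, s4, s5}  [seen]
{s0, s1, s2, s3, s4} --1--> {s0, s1, s2, s4}  [seen]
Reachable DFA states: {s0}, {s3, s4, s5}, {s1}, {s0, s1, s2, s3, s4, s5}, {s0, s1, s2, s4}, {s0, s1, s4}, {s4}, {s0, s1, s2}, {s0, s1}, {s1, s2, s4}, {s0, s1, s3, s4, s5}, {s1, s4}, {s0, s1, s2, s3, s4}.
{s1, s4} is among them.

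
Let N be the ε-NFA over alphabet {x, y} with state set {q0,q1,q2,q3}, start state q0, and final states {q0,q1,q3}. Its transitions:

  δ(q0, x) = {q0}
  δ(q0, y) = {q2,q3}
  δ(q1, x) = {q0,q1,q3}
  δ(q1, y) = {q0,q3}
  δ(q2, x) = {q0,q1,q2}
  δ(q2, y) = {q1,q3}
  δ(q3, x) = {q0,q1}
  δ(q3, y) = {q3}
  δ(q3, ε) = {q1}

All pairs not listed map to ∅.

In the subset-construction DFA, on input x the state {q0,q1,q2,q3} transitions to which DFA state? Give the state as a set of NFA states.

δ(q0,x) = {q0}; δ(q1,x) = {q0,q1,q3}; δ(q2,x) = {q0,q1,q2}; δ(q3,x) = {q0,q1}.
Union: {q0,q1,q2,q3}.

{q0,q1,q2,q3}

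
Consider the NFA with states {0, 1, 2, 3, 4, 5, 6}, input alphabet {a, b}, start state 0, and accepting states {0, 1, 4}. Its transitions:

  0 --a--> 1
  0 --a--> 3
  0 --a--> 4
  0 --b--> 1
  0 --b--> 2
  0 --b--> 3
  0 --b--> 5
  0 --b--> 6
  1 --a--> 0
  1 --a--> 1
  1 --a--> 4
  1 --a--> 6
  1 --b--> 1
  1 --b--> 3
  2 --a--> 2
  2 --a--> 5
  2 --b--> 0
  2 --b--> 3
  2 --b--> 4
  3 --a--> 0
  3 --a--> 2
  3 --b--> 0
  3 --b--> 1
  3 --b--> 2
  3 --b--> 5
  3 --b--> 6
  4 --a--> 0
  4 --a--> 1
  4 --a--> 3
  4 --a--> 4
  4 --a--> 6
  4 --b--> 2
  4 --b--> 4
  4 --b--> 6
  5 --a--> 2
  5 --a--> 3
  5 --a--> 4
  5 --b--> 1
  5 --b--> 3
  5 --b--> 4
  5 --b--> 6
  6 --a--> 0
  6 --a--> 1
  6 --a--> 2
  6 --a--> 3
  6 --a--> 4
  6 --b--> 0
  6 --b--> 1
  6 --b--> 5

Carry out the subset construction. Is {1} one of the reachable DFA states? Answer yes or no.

Start state of the DFA: {0}.
{0} --a--> {1, 3, 4}  [new]
{0} --b--> {1, 2, 3, 5, 6}  [new]
{1, 3, 4} --a--> {0, 1, 2, 3, 4, 6}  [new]
{1, 3, 4} --b--> {0, 1, 2, 3, 4, 5, 6}  [new]
{1, 2, 3, 5, 6} --a--> {0, 1, 2, 3, 4, 5, 6}  [seen]
{1, 2, 3, 5, 6} --b--> {0, 1, 2, 3, 4, 5, 6}  [seen]
{0, 1, 2, 3, 4, 6} --a--> {0, 1, 2, 3, 4, 5, 6}  [seen]
{0, 1, 2, 3, 4, 6} --b--> {0, 1, 2, 3, 4, 5, 6}  [seen]
{0, 1, 2, 3, 4, 5, 6} --a--> {0, 1, 2, 3, 4, 5, 6}  [seen]
{0, 1, 2, 3, 4, 5, 6} --b--> {0, 1, 2, 3, 4, 5, 6}  [seen]
Reachable DFA states: {0}, {1, 3, 4}, {1, 2, 3, 5, 6}, {0, 1, 2, 3, 4, 6}, {0, 1, 2, 3, 4, 5, 6}.
{1} is not among them.

no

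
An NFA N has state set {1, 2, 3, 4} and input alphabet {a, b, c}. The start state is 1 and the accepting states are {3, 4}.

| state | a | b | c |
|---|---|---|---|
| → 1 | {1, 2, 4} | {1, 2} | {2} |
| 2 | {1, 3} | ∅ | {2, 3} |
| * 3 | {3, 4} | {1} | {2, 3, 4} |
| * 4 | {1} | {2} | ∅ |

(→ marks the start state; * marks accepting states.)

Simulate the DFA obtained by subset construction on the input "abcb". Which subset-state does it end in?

{1}

Start: {1}.
δ(1,a) = {1, 2, 4}.
Union: {1, 2, 4}.
After a: {1, 2, 4}.
δ(1,b) = {1, 2}; δ(2,b) = ∅; δ(4,b) = {2}.
Union: {1, 2}.
After b: {1, 2}.
δ(1,c) = {2}; δ(2,c) = {2, 3}.
Union: {2, 3}.
After c: {2, 3}.
δ(2,b) = ∅; δ(3,b) = {1}.
Union: {1}.
After b: {1}.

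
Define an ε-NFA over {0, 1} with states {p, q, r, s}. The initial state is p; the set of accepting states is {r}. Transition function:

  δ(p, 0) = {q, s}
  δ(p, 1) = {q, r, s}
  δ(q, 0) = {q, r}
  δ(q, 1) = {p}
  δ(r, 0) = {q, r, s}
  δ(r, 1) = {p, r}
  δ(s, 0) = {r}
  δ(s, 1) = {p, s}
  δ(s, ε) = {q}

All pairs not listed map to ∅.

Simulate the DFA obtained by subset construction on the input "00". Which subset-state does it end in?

Start: {p}.
δ(p,0) = {q, s}.
Union: {q, s}.
After 0: {q, s}.
δ(q,0) = {q, r}; δ(s,0) = {r}.
Union: {q, r}.
After 0: {q, r}.

{q, r}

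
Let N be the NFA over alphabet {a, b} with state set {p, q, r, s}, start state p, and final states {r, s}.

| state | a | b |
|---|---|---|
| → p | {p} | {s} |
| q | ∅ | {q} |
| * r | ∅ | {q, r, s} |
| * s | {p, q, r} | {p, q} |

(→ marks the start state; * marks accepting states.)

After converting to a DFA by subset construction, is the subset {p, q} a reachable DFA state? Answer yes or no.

Start state of the DFA: {p}.
{p} --a--> {p}  [seen]
{p} --b--> {s}  [new]
{s} --a--> {p, q, r}  [new]
{s} --b--> {p, q}  [new]
{p, q, r} --a--> {p}  [seen]
{p, q, r} --b--> {q, r, s}  [new]
{p, q} --a--> {p}  [seen]
{p, q} --b--> {q, s}  [new]
{q, r, s} --a--> {p, q, r}  [seen]
{q, r, s} --b--> {p, q, r, s}  [new]
{q, s} --a--> {p, q, r}  [seen]
{q, s} --b--> {p, q}  [seen]
{p, q, r, s} --a--> {p, q, r}  [seen]
{p, q, r, s} --b--> {p, q, r, s}  [seen]
Reachable DFA states: {p}, {s}, {p, q, r}, {p, q}, {q, r, s}, {q, s}, {p, q, r, s}.
{p, q} is among them.

yes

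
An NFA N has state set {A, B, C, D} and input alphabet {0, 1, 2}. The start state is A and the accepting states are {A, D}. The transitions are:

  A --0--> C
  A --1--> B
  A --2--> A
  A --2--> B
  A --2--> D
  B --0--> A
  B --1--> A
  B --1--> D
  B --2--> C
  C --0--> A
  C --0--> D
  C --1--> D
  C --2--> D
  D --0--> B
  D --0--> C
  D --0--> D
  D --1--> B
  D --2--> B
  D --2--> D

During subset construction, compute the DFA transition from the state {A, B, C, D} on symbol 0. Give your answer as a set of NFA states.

δ(A,0) = {C}; δ(B,0) = {A}; δ(C,0) = {A, D}; δ(D,0) = {B, C, D}.
Union: {A, B, C, D}.

{A, B, C, D}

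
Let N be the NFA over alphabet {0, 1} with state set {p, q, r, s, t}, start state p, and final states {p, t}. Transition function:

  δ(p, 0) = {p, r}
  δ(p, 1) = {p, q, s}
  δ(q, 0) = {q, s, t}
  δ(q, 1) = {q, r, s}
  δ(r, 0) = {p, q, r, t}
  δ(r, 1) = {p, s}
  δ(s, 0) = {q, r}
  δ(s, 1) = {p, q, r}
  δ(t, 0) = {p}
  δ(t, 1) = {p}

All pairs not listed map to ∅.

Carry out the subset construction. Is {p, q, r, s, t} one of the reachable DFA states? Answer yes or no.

Start state of the DFA: {p}.
{p} --0--> {p, r}  [new]
{p} --1--> {p, q, s}  [new]
{p, r} --0--> {p, q, r, t}  [new]
{p, r} --1--> {p, q, s}  [seen]
{p, q, s} --0--> {p, q, r, s, t}  [new]
{p, q, s} --1--> {p, q, r, s}  [new]
{p, q, r, t} --0--> {p, q, r, s, t}  [seen]
{p, q, r, t} --1--> {p, q, r, s}  [seen]
{p, q, r, s, t} --0--> {p, q, r, s, t}  [seen]
{p, q, r, s, t} --1--> {p, q, r, s}  [seen]
{p, q, r, s} --0--> {p, q, r, s, t}  [seen]
{p, q, r, s} --1--> {p, q, r, s}  [seen]
Reachable DFA states: {p}, {p, r}, {p, q, s}, {p, q, r, t}, {p, q, r, s, t}, {p, q, r, s}.
{p, q, r, s, t} is among them.

yes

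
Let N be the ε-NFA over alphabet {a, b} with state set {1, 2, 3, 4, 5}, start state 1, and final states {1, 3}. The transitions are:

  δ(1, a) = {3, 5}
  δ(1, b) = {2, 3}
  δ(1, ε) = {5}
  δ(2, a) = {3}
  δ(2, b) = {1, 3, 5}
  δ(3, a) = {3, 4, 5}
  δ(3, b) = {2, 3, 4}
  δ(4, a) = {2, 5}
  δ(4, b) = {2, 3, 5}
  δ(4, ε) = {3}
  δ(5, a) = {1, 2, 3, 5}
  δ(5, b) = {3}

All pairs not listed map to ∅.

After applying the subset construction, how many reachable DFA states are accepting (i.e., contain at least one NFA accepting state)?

6

Start state of the DFA: {1, 5} (ε-closure of the NFA start).
{1, 5} --a--> {1, 2, 3, 5}  [new]
{1, 5} --b--> {2, 3}  [new]
{1, 2, 3, 5} --a--> {1, 2, 3, 4, 5}  [new]
{1, 2, 3, 5} --b--> {1, 2, 3, 4, 5}  [seen]
{2, 3} --a--> {3, 4, 5}  [new]
{2, 3} --b--> {1, 2, 3, 4, 5}  [seen]
{1, 2, 3, 4, 5} --a--> {1, 2, 3, 4, 5}  [seen]
{1, 2, 3, 4, 5} --b--> {1, 2, 3, 4, 5}  [seen]
{3, 4, 5} --a--> {1, 2, 3, 4, 5}  [seen]
{3, 4, 5} --b--> {2, 3, 4, 5}  [new]
{2, 3, 4, 5} --a--> {1, 2, 3, 4, 5}  [seen]
{2, 3, 4, 5} --b--> {1, 2, 3, 4, 5}  [seen]
Reachable DFA states: {1, 5}, {1, 2, 3, 5}, {2, 3}, {1, 2, 3, 4, 5}, {3, 4, 5}, {2, 3, 4, 5}.
Accepting DFA states (contain an NFA accepting state): {1, 5}, {1, 2, 3, 5}, {2, 3}, {1, 2, 3, 4, 5}, {3, 4, 5}, {2, 3, 4, 5}.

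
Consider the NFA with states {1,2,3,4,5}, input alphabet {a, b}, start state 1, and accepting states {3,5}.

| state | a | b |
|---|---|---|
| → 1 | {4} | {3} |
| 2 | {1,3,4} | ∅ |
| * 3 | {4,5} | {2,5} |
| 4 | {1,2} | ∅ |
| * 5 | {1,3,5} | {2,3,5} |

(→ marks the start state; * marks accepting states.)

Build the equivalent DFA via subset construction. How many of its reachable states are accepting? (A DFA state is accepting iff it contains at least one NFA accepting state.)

Start state of the DFA: {1}.
{1} --a--> {4}  [new]
{1} --b--> {3}  [new]
{4} --a--> {1,2}  [new]
{4} --b--> ∅  [new]
{3} --a--> {4,5}  [new]
{3} --b--> {2,5}  [new]
{1,2} --a--> {1,3,4}  [new]
{1,2} --b--> {3}  [seen]
∅ --a--> ∅  [seen]
∅ --b--> ∅  [seen]
{4,5} --a--> {1,2,3,5}  [new]
{4,5} --b--> {2,3,5}  [new]
{2,5} --a--> {1,3,4,5}  [new]
{2,5} --b--> {2,3,5}  [seen]
{1,3,4} --a--> {1,2,4,5}  [new]
{1,3,4} --b--> {2,3,5}  [seen]
{1,2,3,5} --a--> {1,3,4,5}  [seen]
{1,2,3,5} --b--> {2,3,5}  [seen]
{2,3,5} --a--> {1,3,4,5}  [seen]
{2,3,5} --b--> {2,3,5}  [seen]
{1,3,4,5} --a--> {1,2,3,4,5}  [new]
{1,3,4,5} --b--> {2,3,5}  [seen]
{1,2,4,5} --a--> {1,2,3,4,5}  [seen]
{1,2,4,5} --b--> {2,3,5}  [seen]
{1,2,3,4,5} --a--> {1,2,3,4,5}  [seen]
{1,2,3,4,5} --b--> {2,3,5}  [seen]
Reachable DFA states: {1}, {4}, {3}, {1,2}, ∅, {4,5}, {2,5}, {1,3,4}, {1,2,3,5}, {2,3,5}, {1,3,4,5}, {1,2,4,5}, {1,2,3,4,5}.
Accepting DFA states (contain an NFA accepting state): {3}, {4,5}, {2,5}, {1,3,4}, {1,2,3,5}, {2,3,5}, {1,3,4,5}, {1,2,4,5}, {1,2,3,4,5}.

9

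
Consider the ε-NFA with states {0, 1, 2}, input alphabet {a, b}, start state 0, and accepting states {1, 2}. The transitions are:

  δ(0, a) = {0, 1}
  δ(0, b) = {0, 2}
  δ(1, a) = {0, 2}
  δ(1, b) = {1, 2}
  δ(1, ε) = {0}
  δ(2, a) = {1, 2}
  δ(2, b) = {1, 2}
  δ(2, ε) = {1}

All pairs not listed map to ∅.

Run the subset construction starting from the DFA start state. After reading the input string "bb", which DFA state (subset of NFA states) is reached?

Start: {0}.
δ(0,b) = {0, 2}.
Union: {0, 2}.
ε-closure gives {0, 1, 2}.
After b: {0, 1, 2}.
δ(0,b) = {0, 2}; δ(1,b) = {1, 2}; δ(2,b) = {1, 2}.
Union: {0, 1, 2}.
After b: {0, 1, 2}.

{0, 1, 2}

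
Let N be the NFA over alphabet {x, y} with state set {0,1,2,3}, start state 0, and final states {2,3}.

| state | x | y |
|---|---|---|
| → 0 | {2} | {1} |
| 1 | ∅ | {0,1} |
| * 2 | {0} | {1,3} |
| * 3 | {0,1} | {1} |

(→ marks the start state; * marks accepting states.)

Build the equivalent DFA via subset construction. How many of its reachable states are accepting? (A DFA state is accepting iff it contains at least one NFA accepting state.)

2

Start state of the DFA: {0}.
{0} --x--> {2}  [new]
{0} --y--> {1}  [new]
{2} --x--> {0}  [seen]
{2} --y--> {1,3}  [new]
{1} --x--> ∅  [new]
{1} --y--> {0,1}  [new]
{1,3} --x--> {0,1}  [seen]
{1,3} --y--> {0,1}  [seen]
∅ --x--> ∅  [seen]
∅ --y--> ∅  [seen]
{0,1} --x--> {2}  [seen]
{0,1} --y--> {0,1}  [seen]
Reachable DFA states: {0}, {2}, {1}, {1,3}, ∅, {0,1}.
Accepting DFA states (contain an NFA accepting state): {2}, {1,3}.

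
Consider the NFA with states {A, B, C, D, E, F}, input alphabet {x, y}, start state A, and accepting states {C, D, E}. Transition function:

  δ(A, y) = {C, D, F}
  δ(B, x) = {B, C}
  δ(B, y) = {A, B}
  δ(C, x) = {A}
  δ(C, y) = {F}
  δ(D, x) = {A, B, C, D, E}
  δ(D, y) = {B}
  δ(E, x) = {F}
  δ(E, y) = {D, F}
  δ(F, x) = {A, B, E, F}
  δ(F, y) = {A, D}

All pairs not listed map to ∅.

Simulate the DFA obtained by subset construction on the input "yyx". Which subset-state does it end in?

{A, B, C, D, E, F}

Start: {A}.
δ(A,y) = {C, D, F}.
Union: {C, D, F}.
After y: {C, D, F}.
δ(C,y) = {F}; δ(D,y) = {B}; δ(F,y) = {A, D}.
Union: {A, B, D, F}.
After y: {A, B, D, F}.
δ(A,x) = ∅; δ(B,x) = {B, C}; δ(D,x) = {A, B, C, D, E}; δ(F,x) = {A, B, E, F}.
Union: {A, B, C, D, E, F}.
After x: {A, B, C, D, E, F}.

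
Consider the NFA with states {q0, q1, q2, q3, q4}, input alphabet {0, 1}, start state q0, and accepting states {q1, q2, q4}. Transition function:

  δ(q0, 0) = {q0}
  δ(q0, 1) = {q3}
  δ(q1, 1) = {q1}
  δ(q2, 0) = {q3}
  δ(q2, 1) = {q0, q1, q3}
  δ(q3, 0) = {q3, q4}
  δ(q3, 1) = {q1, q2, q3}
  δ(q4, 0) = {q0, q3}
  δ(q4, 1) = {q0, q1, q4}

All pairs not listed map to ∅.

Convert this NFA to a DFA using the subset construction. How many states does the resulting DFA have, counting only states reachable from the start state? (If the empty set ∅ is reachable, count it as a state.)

7

Start state of the DFA: {q0}.
{q0} --0--> {q0}  [seen]
{q0} --1--> {q3}  [new]
{q3} --0--> {q3, q4}  [new]
{q3} --1--> {q1, q2, q3}  [new]
{q3, q4} --0--> {q0, q3, q4}  [new]
{q3, q4} --1--> {q0, q1, q2, q3, q4}  [new]
{q1, q2, q3} --0--> {q3, q4}  [seen]
{q1, q2, q3} --1--> {q0, q1, q2, q3}  [new]
{q0, q3, q4} --0--> {q0, q3, q4}  [seen]
{q0, q3, q4} --1--> {q0, q1, q2, q3, q4}  [seen]
{q0, q1, q2, q3, q4} --0--> {q0, q3, q4}  [seen]
{q0, q1, q2, q3, q4} --1--> {q0, q1, q2, q3, q4}  [seen]
{q0, q1, q2, q3} --0--> {q0, q3, q4}  [seen]
{q0, q1, q2, q3} --1--> {q0, q1, q2, q3}  [seen]
Reachable DFA states: {q0}, {q3}, {q3, q4}, {q1, q2, q3}, {q0, q3, q4}, {q0, q1, q2, q3, q4}, {q0, q1, q2, q3}.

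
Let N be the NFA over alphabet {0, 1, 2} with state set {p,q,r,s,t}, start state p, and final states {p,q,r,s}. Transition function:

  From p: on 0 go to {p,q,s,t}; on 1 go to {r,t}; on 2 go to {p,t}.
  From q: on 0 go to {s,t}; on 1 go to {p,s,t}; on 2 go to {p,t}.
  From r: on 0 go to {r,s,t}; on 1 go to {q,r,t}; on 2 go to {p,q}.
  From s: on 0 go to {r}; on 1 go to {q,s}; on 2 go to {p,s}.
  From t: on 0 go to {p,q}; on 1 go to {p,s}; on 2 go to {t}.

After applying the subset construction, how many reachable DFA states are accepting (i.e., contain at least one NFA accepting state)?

Start state of the DFA: {p}.
{p} --0--> {p,q,s,t}  [new]
{p} --1--> {r,t}  [new]
{p} --2--> {p,t}  [new]
{p,q,s,t} --0--> {p,q,r,s,t}  [new]
{p,q,s,t} --1--> {p,q,r,s,t}  [seen]
{p,q,s,t} --2--> {p,s,t}  [new]
{r,t} --0--> {p,q,r,s,t}  [seen]
{r,t} --1--> {p,q,r,s,t}  [seen]
{r,t} --2--> {p,q,t}  [new]
{p,t} --0--> {p,q,s,t}  [seen]
{p,t} --1--> {p,r,s,t}  [new]
{p,t} --2--> {p,t}  [seen]
{p,q,r,s,t} --0--> {p,q,r,s,t}  [seen]
{p,q,r,s,t} --1--> {p,q,r,s,t}  [seen]
{p,q,r,s,t} --2--> {p,q,s,t}  [seen]
{p,s,t} --0--> {p,q,r,s,t}  [seen]
{p,s,t} --1--> {p,q,r,s,t}  [seen]
{p,s,t} --2--> {p,s,t}  [seen]
{p,q,t} --0--> {p,q,s,t}  [seen]
{p,q,t} --1--> {p,r,s,t}  [seen]
{p,q,t} --2--> {p,t}  [seen]
{p,r,s,t} --0--> {p,q,r,s,t}  [seen]
{p,r,s,t} --1--> {p,q,r,s,t}  [seen]
{p,r,s,t} --2--> {p,q,s,t}  [seen]
Reachable DFA states: {p}, {p,q,s,t}, {r,t}, {p,t}, {p,q,r,s,t}, {p,s,t}, {p,q,t}, {p,r,s,t}.
Accepting DFA states (contain an NFA accepting state): {p}, {p,q,s,t}, {r,t}, {p,t}, {p,q,r,s,t}, {p,s,t}, {p,q,t}, {p,r,s,t}.

8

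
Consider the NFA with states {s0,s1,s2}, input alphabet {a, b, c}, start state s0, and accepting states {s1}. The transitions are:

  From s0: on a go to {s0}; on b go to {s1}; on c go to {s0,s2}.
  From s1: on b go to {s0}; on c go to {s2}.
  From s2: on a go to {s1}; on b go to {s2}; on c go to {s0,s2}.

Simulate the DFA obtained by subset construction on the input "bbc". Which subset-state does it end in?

Start: {s0}.
δ(s0,b) = {s1}.
Union: {s1}.
After b: {s1}.
δ(s1,b) = {s0}.
Union: {s0}.
After b: {s0}.
δ(s0,c) = {s0,s2}.
Union: {s0,s2}.
After c: {s0,s2}.

{s0,s2}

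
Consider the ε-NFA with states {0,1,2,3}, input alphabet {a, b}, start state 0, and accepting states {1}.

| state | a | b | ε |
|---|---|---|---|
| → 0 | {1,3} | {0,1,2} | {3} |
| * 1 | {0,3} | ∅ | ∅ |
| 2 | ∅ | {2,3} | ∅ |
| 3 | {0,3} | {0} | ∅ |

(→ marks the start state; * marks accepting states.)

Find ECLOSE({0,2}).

{0,2,3}

Begin with {0,2}.
0 →ε {3}; add 3.
ε-closure = {0,2,3}.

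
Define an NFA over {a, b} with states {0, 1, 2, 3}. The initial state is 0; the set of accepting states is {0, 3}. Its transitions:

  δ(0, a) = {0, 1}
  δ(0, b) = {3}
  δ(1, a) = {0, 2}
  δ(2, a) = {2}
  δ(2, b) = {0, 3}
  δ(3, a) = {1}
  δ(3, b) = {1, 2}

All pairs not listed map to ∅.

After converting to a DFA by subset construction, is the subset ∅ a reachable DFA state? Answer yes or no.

yes

Start state of the DFA: {0}.
{0} --a--> {0, 1}  [new]
{0} --b--> {3}  [new]
{0, 1} --a--> {0, 1, 2}  [new]
{0, 1} --b--> {3}  [seen]
{3} --a--> {1}  [new]
{3} --b--> {1, 2}  [new]
{0, 1, 2} --a--> {0, 1, 2}  [seen]
{0, 1, 2} --b--> {0, 3}  [new]
{1} --a--> {0, 2}  [new]
{1} --b--> ∅  [new]
{1, 2} --a--> {0, 2}  [seen]
{1, 2} --b--> {0, 3}  [seen]
{0, 3} --a--> {0, 1}  [seen]
{0, 3} --b--> {1, 2, 3}  [new]
{0, 2} --a--> {0, 1, 2}  [seen]
{0, 2} --b--> {0, 3}  [seen]
∅ --a--> ∅  [seen]
∅ --b--> ∅  [seen]
{1, 2, 3} --a--> {0, 1, 2}  [seen]
{1, 2, 3} --b--> {0, 1, 2, 3}  [new]
{0, 1, 2, 3} --a--> {0, 1, 2}  [seen]
{0, 1, 2, 3} --b--> {0, 1, 2, 3}  [seen]
Reachable DFA states: {0}, {0, 1}, {3}, {0, 1, 2}, {1}, {1, 2}, {0, 3}, {0, 2}, ∅, {1, 2, 3}, {0, 1, 2, 3}.
∅ is among them.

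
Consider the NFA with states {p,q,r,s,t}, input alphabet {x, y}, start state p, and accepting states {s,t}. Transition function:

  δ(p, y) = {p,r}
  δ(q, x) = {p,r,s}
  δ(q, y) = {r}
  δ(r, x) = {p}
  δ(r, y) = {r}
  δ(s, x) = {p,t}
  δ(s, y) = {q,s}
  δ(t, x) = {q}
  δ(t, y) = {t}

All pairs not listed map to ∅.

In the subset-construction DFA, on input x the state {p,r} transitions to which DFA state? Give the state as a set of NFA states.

{p}

δ(p,x) = ∅; δ(r,x) = {p}.
Union: {p}.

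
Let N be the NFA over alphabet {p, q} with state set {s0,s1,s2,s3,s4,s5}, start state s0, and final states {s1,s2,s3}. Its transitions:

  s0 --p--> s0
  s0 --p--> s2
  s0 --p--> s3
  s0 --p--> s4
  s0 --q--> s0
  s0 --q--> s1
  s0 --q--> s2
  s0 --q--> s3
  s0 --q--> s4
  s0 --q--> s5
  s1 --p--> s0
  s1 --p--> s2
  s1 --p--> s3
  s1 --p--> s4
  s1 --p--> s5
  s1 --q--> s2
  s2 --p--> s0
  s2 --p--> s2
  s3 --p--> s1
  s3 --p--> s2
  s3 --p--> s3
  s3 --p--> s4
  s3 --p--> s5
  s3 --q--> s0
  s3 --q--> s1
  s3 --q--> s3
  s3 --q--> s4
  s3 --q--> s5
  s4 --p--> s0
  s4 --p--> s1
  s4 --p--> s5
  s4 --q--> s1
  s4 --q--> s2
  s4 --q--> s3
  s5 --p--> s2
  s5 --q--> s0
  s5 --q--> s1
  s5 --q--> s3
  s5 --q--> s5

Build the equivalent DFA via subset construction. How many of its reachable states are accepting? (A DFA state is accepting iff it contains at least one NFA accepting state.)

2

Start state of the DFA: {s0}.
{s0} --p--> {s0,s2,s3,s4}  [new]
{s0} --q--> {s0,s1,s2,s3,s4,s5}  [new]
{s0,s2,s3,s4} --p--> {s0,s1,s2,s3,s4,s5}  [seen]
{s0,s2,s3,s4} --q--> {s0,s1,s2,s3,s4,s5}  [seen]
{s0,s1,s2,s3,s4,s5} --p--> {s0,s1,s2,s3,s4,s5}  [seen]
{s0,s1,s2,s3,s4,s5} --q--> {s0,s1,s2,s3,s4,s5}  [seen]
Reachable DFA states: {s0}, {s0,s2,s3,s4}, {s0,s1,s2,s3,s4,s5}.
Accepting DFA states (contain an NFA accepting state): {s0,s2,s3,s4}, {s0,s1,s2,s3,s4,s5}.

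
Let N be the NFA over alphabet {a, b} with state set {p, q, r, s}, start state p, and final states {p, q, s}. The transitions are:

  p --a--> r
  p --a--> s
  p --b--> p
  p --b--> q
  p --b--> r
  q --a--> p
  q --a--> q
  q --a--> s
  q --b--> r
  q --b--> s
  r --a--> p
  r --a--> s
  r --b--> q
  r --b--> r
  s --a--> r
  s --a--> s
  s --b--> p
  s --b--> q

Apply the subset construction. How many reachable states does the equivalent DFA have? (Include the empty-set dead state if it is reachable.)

5

Start state of the DFA: {p}.
{p} --a--> {r, s}  [new]
{p} --b--> {p, q, r}  [new]
{r, s} --a--> {p, r, s}  [new]
{r, s} --b--> {p, q, r}  [seen]
{p, q, r} --a--> {p, q, r, s}  [new]
{p, q, r} --b--> {p, q, r, s}  [seen]
{p, r, s} --a--> {p, r, s}  [seen]
{p, r, s} --b--> {p, q, r}  [seen]
{p, q, r, s} --a--> {p, q, r, s}  [seen]
{p, q, r, s} --b--> {p, q, r, s}  [seen]
Reachable DFA states: {p}, {r, s}, {p, q, r}, {p, r, s}, {p, q, r, s}.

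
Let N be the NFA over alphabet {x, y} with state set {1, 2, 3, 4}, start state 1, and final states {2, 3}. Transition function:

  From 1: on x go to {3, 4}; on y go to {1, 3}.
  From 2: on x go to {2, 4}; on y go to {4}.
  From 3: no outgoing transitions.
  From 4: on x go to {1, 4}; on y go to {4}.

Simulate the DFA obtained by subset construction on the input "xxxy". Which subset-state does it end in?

Start: {1}.
δ(1,x) = {3, 4}.
Union: {3, 4}.
After x: {3, 4}.
δ(3,x) = ∅; δ(4,x) = {1, 4}.
Union: {1, 4}.
After x: {1, 4}.
δ(1,x) = {3, 4}; δ(4,x) = {1, 4}.
Union: {1, 3, 4}.
After x: {1, 3, 4}.
δ(1,y) = {1, 3}; δ(3,y) = ∅; δ(4,y) = {4}.
Union: {1, 3, 4}.
After y: {1, 3, 4}.

{1, 3, 4}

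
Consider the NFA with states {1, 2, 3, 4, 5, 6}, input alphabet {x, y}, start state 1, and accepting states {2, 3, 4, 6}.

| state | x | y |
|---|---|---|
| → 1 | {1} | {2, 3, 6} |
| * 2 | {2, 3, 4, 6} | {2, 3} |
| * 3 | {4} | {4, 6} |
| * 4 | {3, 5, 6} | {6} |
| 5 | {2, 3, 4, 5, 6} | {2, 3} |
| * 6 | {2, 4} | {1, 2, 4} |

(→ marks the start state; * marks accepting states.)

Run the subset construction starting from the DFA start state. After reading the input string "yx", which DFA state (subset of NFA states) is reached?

Start: {1}.
δ(1,y) = {2, 3, 6}.
Union: {2, 3, 6}.
After y: {2, 3, 6}.
δ(2,x) = {2, 3, 4, 6}; δ(3,x) = {4}; δ(6,x) = {2, 4}.
Union: {2, 3, 4, 6}.
After x: {2, 3, 4, 6}.

{2, 3, 4, 6}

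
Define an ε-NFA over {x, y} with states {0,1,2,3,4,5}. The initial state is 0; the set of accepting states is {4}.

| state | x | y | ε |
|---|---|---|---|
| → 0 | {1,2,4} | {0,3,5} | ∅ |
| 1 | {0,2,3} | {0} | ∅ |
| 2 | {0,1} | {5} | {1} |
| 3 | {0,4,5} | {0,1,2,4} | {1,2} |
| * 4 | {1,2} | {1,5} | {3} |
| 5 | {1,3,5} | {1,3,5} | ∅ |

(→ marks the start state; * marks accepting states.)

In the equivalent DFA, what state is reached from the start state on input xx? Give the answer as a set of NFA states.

Start: {0}.
δ(0,x) = {1,2,4}.
Union: {1,2,4}.
ε-closure gives {1,2,3,4}.
After x: {1,2,3,4}.
δ(1,x) = {0,2,3}; δ(2,x) = {0,1}; δ(3,x) = {0,4,5}; δ(4,x) = {1,2}.
Union: {0,1,2,3,4,5}.
After x: {0,1,2,3,4,5}.

{0,1,2,3,4,5}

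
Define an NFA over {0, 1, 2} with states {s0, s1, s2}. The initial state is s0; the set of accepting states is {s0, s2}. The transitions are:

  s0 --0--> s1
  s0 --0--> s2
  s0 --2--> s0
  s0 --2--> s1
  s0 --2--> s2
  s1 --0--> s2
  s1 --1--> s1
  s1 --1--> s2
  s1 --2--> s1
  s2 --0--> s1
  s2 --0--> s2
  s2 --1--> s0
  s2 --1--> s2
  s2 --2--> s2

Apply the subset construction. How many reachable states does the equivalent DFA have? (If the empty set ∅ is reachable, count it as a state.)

Start state of the DFA: {s0}.
{s0} --0--> {s1, s2}  [new]
{s0} --1--> ∅  [new]
{s0} --2--> {s0, s1, s2}  [new]
{s1, s2} --0--> {s1, s2}  [seen]
{s1, s2} --1--> {s0, s1, s2}  [seen]
{s1, s2} --2--> {s1, s2}  [seen]
∅ --0--> ∅  [seen]
∅ --1--> ∅  [seen]
∅ --2--> ∅  [seen]
{s0, s1, s2} --0--> {s1, s2}  [seen]
{s0, s1, s2} --1--> {s0, s1, s2}  [seen]
{s0, s1, s2} --2--> {s0, s1, s2}  [seen]
Reachable DFA states: {s0}, {s1, s2}, ∅, {s0, s1, s2}.

4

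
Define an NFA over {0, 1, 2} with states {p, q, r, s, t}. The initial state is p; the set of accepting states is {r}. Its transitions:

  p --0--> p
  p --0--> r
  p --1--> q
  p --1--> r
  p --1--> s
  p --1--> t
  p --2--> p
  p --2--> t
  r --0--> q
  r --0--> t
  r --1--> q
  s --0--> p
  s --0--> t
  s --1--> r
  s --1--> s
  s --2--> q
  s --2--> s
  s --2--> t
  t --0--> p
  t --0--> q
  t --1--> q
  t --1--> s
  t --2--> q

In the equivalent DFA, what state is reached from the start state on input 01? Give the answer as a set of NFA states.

{q, r, s, t}

Start: {p}.
δ(p,0) = {p, r}.
Union: {p, r}.
After 0: {p, r}.
δ(p,1) = {q, r, s, t}; δ(r,1) = {q}.
Union: {q, r, s, t}.
After 1: {q, r, s, t}.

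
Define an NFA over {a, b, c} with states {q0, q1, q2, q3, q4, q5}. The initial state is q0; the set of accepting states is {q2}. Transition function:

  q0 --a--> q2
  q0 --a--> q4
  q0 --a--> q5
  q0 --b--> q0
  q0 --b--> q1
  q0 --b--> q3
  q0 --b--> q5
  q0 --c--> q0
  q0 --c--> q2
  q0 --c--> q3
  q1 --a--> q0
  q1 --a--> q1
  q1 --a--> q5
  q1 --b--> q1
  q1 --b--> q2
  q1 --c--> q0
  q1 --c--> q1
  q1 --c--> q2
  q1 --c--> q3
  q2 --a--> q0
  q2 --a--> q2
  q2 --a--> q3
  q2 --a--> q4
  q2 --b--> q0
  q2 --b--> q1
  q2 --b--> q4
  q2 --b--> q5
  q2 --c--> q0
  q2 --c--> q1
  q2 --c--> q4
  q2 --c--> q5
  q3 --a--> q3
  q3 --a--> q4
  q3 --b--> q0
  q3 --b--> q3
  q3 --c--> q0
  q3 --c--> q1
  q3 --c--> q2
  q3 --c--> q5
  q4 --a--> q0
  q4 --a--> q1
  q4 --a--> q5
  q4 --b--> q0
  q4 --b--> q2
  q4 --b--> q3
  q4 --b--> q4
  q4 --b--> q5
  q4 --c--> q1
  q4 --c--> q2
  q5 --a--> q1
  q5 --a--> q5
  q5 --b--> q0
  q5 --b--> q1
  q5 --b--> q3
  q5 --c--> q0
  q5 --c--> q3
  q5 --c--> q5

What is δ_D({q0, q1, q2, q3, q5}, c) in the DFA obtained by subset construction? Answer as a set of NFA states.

{q0, q1, q2, q3, q4, q5}

δ(q0,c) = {q0, q2, q3}; δ(q1,c) = {q0, q1, q2, q3}; δ(q2,c) = {q0, q1, q4, q5}; δ(q3,c) = {q0, q1, q2, q5}; δ(q5,c) = {q0, q3, q5}.
Union: {q0, q1, q2, q3, q4, q5}.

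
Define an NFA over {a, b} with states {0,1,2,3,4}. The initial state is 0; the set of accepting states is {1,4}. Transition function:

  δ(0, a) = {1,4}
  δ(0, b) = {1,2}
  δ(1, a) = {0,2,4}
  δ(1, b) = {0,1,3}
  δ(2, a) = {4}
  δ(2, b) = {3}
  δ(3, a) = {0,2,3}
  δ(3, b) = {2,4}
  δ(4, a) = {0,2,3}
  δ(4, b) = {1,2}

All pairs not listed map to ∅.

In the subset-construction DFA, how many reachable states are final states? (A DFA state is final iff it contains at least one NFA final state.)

9

Start state of the DFA: {0}.
{0} --a--> {1,4}  [new]
{0} --b--> {1,2}  [new]
{1,4} --a--> {0,2,3,4}  [new]
{1,4} --b--> {0,1,2,3}  [new]
{1,2} --a--> {0,2,4}  [new]
{1,2} --b--> {0,1,3}  [new]
{0,2,3,4} --a--> {0,1,2,3,4}  [new]
{0,2,3,4} --b--> {1,2,3,4}  [new]
{0,1,2,3} --a--> {0,1,2,3,4}  [seen]
{0,1,2,3} --b--> {0,1,2,3,4}  [seen]
{0,2,4} --a--> {0,1,2,3,4}  [seen]
{0,2,4} --b--> {1,2,3}  [new]
{0,1,3} --a--> {0,1,2,3,4}  [seen]
{0,1,3} --b--> {0,1,2,3,4}  [seen]
{0,1,2,3,4} --a--> {0,1,2,3,4}  [seen]
{0,1,2,3,4} --b--> {0,1,2,3,4}  [seen]
{1,2,3,4} --a--> {0,2,3,4}  [seen]
{1,2,3,4} --b--> {0,1,2,3,4}  [seen]
{1,2,3} --a--> {0,2,3,4}  [seen]
{1,2,3} --b--> {0,1,2,3,4}  [seen]
Reachable DFA states: {0}, {1,4}, {1,2}, {0,2,3,4}, {0,1,2,3}, {0,2,4}, {0,1,3}, {0,1,2,3,4}, {1,2,3,4}, {1,2,3}.
Accepting DFA states (contain an NFA accepting state): {1,4}, {1,2}, {0,2,3,4}, {0,1,2,3}, {0,2,4}, {0,1,3}, {0,1,2,3,4}, {1,2,3,4}, {1,2,3}.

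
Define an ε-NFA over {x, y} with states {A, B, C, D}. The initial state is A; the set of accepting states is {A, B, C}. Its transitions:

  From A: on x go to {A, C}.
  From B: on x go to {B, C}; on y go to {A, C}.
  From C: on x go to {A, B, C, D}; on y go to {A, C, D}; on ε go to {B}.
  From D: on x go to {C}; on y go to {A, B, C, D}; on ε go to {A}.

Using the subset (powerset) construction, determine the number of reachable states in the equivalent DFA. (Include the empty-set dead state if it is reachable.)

4

Start state of the DFA: {A} (ε-closure of the NFA start).
{A} --x--> {A, B, C}  [new]
{A} --y--> ∅  [new]
{A, B, C} --x--> {A, B, C, D}  [new]
{A, B, C} --y--> {A, B, C, D}  [seen]
∅ --x--> ∅  [seen]
∅ --y--> ∅  [seen]
{A, B, C, D} --x--> {A, B, C, D}  [seen]
{A, B, C, D} --y--> {A, B, C, D}  [seen]
Reachable DFA states: {A}, {A, B, C}, ∅, {A, B, C, D}.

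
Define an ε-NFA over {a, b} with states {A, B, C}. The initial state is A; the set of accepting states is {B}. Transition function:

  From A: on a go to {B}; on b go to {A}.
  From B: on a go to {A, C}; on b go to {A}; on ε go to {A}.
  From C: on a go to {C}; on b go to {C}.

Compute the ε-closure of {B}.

Begin with {B}.
B →ε {A}; add A.
ε-closure = {A, B}.

{A, B}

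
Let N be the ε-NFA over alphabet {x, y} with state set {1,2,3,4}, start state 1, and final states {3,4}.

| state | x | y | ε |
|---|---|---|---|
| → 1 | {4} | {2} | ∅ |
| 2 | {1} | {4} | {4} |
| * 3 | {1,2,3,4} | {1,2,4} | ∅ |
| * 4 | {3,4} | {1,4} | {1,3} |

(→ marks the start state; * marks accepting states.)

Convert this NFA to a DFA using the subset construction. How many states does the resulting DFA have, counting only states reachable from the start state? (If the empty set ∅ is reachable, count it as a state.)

Start state of the DFA: {1} (ε-closure of the NFA start).
{1} --x--> {1,3,4}  [new]
{1} --y--> {1,2,3,4}  [new]
{1,3,4} --x--> {1,2,3,4}  [seen]
{1,3,4} --y--> {1,2,3,4}  [seen]
{1,2,3,4} --x--> {1,2,3,4}  [seen]
{1,2,3,4} --y--> {1,2,3,4}  [seen]
Reachable DFA states: {1}, {1,3,4}, {1,2,3,4}.

3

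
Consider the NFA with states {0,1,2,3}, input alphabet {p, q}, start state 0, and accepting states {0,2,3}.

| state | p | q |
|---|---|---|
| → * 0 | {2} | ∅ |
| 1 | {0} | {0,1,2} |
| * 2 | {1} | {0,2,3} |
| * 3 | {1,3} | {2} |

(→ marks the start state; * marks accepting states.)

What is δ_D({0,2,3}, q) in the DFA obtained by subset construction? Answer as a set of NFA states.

δ(0,q) = ∅; δ(2,q) = {0,2,3}; δ(3,q) = {2}.
Union: {0,2,3}.

{0,2,3}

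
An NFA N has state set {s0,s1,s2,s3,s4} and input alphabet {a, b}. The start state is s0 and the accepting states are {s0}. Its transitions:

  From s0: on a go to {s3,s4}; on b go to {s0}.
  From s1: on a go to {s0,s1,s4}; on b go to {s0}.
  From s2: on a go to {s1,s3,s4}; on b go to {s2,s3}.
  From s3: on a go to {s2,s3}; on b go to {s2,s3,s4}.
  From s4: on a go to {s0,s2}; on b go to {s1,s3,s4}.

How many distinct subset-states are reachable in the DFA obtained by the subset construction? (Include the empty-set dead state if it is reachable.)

Start state of the DFA: {s0}.
{s0} --a--> {s3,s4}  [new]
{s0} --b--> {s0}  [seen]
{s3,s4} --a--> {s0,s2,s3}  [new]
{s3,s4} --b--> {s1,s2,s3,s4}  [new]
{s0,s2,s3} --a--> {s1,s2,s3,s4}  [seen]
{s0,s2,s3} --b--> {s0,s2,s3,s4}  [new]
{s1,s2,s3,s4} --a--> {s0,s1,s2,s3,s4}  [new]
{s1,s2,s3,s4} --b--> {s0,s1,s2,s3,s4}  [seen]
{s0,s2,s3,s4} --a--> {s0,s1,s2,s3,s4}  [seen]
{s0,s2,s3,s4} --b--> {s0,s1,s2,s3,s4}  [seen]
{s0,s1,s2,s3,s4} --a--> {s0,s1,s2,s3,s4}  [seen]
{s0,s1,s2,s3,s4} --b--> {s0,s1,s2,s3,s4}  [seen]
Reachable DFA states: {s0}, {s3,s4}, {s0,s2,s3}, {s1,s2,s3,s4}, {s0,s2,s3,s4}, {s0,s1,s2,s3,s4}.

6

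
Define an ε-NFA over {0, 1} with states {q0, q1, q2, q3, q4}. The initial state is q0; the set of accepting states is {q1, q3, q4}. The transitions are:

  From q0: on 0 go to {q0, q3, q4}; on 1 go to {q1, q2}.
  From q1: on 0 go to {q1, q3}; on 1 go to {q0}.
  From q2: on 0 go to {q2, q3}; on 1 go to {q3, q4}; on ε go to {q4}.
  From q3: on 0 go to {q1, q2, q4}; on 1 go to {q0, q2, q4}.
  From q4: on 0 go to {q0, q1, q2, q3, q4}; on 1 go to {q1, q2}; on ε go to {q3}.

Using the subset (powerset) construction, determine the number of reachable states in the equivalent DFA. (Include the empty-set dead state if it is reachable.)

Start state of the DFA: {q0} (ε-closure of the NFA start).
{q0} --0--> {q0, q3, q4}  [new]
{q0} --1--> {q1, q2, q3, q4}  [new]
{q0, q3, q4} --0--> {q0, q1, q2, q3, q4}  [new]
{q0, q3, q4} --1--> {q0, q1, q2, q3, q4}  [seen]
{q1, q2, q3, q4} --0--> {q0, q1, q2, q3, q4}  [seen]
{q1, q2, q3, q4} --1--> {q0, q1, q2, q3, q4}  [seen]
{q0, q1, q2, q3, q4} --0--> {q0, q1, q2, q3, q4}  [seen]
{q0, q1, q2, q3, q4} --1--> {q0, q1, q2, q3, q4}  [seen]
Reachable DFA states: {q0}, {q0, q3, q4}, {q1, q2, q3, q4}, {q0, q1, q2, q3, q4}.

4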